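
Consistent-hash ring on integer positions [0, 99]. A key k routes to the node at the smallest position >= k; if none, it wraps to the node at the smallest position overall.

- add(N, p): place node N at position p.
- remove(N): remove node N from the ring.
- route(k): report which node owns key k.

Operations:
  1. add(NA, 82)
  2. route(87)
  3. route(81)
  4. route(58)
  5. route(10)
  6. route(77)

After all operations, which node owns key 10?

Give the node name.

Answer: NA

Derivation:
Op 1: add NA@82 -> ring=[82:NA]
Op 2: route key 87: none >= 87, wrap to smallest pos 82 -> NA
Op 3: route key 81: smallest pos >= 81 is 82 -> NA
Op 4: route key 58: smallest pos >= 58 is 82 -> NA
Op 5: route key 10: smallest pos >= 10 is 82 -> NA
Op 6: route key 77: smallest pos >= 77 is 82 -> NA
Final route key 10: smallest pos >= 10 is 82 -> NA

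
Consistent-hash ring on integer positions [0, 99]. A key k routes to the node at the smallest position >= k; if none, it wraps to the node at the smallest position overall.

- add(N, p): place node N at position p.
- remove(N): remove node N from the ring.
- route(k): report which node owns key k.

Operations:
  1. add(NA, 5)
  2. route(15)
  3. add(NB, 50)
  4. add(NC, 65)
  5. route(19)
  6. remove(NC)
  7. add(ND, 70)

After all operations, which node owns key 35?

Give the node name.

Op 1: add NA@5 -> ring=[5:NA]
Op 2: route key 15: none >= 15, wrap to smallest pos 5 -> NA
Op 3: add NB@50 -> ring=[5:NA,50:NB]
Op 4: add NC@65 -> ring=[5:NA,50:NB,65:NC]
Op 5: route key 19: smallest pos >= 19 is 50 -> NB
Op 6: remove NC -> ring=[5:NA,50:NB]
Op 7: add ND@70 -> ring=[5:NA,50:NB,70:ND]
Final route key 35: smallest pos >= 35 is 50 -> NB

Answer: NB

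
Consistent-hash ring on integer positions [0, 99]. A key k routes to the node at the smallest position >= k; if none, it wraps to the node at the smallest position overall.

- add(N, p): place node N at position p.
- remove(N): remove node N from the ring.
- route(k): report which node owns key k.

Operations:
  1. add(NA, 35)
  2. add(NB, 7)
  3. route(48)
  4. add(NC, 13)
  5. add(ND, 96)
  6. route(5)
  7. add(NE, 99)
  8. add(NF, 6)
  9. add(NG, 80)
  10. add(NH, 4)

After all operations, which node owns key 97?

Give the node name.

Answer: NE

Derivation:
Op 1: add NA@35 -> ring=[35:NA]
Op 2: add NB@7 -> ring=[7:NB,35:NA]
Op 3: route key 48: none >= 48, wrap to smallest pos 7 -> NB
Op 4: add NC@13 -> ring=[7:NB,13:NC,35:NA]
Op 5: add ND@96 -> ring=[7:NB,13:NC,35:NA,96:ND]
Op 6: route key 5: smallest pos >= 5 is 7 -> NB
Op 7: add NE@99 -> ring=[7:NB,13:NC,35:NA,96:ND,99:NE]
Op 8: add NF@6 -> ring=[6:NF,7:NB,13:NC,35:NA,96:ND,99:NE]
Op 9: add NG@80 -> ring=[6:NF,7:NB,13:NC,35:NA,80:NG,96:ND,99:NE]
Op 10: add NH@4 -> ring=[4:NH,6:NF,7:NB,13:NC,35:NA,80:NG,96:ND,99:NE]
Final route key 97: smallest pos >= 97 is 99 -> NE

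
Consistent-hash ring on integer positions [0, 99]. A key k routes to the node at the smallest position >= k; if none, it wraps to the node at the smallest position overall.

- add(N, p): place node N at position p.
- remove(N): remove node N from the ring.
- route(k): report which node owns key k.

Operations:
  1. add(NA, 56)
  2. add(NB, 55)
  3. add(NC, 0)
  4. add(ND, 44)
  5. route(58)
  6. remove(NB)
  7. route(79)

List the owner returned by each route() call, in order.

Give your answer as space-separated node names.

Answer: NC NC

Derivation:
Op 1: add NA@56 -> ring=[56:NA]
Op 2: add NB@55 -> ring=[55:NB,56:NA]
Op 3: add NC@0 -> ring=[0:NC,55:NB,56:NA]
Op 4: add ND@44 -> ring=[0:NC,44:ND,55:NB,56:NA]
Op 5: route key 58: none >= 58, wrap to smallest pos 0 -> NC
Op 6: remove NB -> ring=[0:NC,44:ND,56:NA]
Op 7: route key 79: none >= 79, wrap to smallest pos 0 -> NC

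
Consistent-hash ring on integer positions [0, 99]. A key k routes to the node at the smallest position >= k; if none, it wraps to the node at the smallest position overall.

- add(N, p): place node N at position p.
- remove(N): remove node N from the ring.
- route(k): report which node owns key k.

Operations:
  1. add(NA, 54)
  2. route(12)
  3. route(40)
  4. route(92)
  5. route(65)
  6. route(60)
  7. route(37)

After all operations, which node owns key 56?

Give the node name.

Answer: NA

Derivation:
Op 1: add NA@54 -> ring=[54:NA]
Op 2: route key 12: smallest pos >= 12 is 54 -> NA
Op 3: route key 40: smallest pos >= 40 is 54 -> NA
Op 4: route key 92: none >= 92, wrap to smallest pos 54 -> NA
Op 5: route key 65: none >= 65, wrap to smallest pos 54 -> NA
Op 6: route key 60: none >= 60, wrap to smallest pos 54 -> NA
Op 7: route key 37: smallest pos >= 37 is 54 -> NA
Final route key 56: none >= 56, wrap to smallest pos 54 -> NA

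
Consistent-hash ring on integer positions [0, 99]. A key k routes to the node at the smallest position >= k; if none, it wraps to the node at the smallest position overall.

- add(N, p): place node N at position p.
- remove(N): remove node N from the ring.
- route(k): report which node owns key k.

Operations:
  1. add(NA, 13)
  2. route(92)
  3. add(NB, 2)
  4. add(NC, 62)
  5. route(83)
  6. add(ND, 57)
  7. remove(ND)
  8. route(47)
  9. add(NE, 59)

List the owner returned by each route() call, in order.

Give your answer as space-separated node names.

Op 1: add NA@13 -> ring=[13:NA]
Op 2: route key 92: none >= 92, wrap to smallest pos 13 -> NA
Op 3: add NB@2 -> ring=[2:NB,13:NA]
Op 4: add NC@62 -> ring=[2:NB,13:NA,62:NC]
Op 5: route key 83: none >= 83, wrap to smallest pos 2 -> NB
Op 6: add ND@57 -> ring=[2:NB,13:NA,57:ND,62:NC]
Op 7: remove ND -> ring=[2:NB,13:NA,62:NC]
Op 8: route key 47: smallest pos >= 47 is 62 -> NC
Op 9: add NE@59 -> ring=[2:NB,13:NA,59:NE,62:NC]

Answer: NA NB NC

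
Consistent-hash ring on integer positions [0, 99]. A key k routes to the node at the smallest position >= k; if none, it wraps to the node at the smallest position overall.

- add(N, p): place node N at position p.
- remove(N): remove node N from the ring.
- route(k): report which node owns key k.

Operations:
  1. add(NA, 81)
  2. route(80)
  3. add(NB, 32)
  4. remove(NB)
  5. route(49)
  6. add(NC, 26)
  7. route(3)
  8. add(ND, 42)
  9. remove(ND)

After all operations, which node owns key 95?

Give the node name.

Op 1: add NA@81 -> ring=[81:NA]
Op 2: route key 80: smallest pos >= 80 is 81 -> NA
Op 3: add NB@32 -> ring=[32:NB,81:NA]
Op 4: remove NB -> ring=[81:NA]
Op 5: route key 49: smallest pos >= 49 is 81 -> NA
Op 6: add NC@26 -> ring=[26:NC,81:NA]
Op 7: route key 3: smallest pos >= 3 is 26 -> NC
Op 8: add ND@42 -> ring=[26:NC,42:ND,81:NA]
Op 9: remove ND -> ring=[26:NC,81:NA]
Final route key 95: none >= 95, wrap to smallest pos 26 -> NC

Answer: NC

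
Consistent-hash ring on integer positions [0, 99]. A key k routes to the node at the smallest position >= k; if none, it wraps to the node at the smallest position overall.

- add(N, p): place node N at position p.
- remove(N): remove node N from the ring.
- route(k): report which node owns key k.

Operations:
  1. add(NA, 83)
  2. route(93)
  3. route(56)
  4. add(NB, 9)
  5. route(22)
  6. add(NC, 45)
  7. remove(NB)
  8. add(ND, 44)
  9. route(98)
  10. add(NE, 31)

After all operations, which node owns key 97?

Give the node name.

Answer: NE

Derivation:
Op 1: add NA@83 -> ring=[83:NA]
Op 2: route key 93: none >= 93, wrap to smallest pos 83 -> NA
Op 3: route key 56: smallest pos >= 56 is 83 -> NA
Op 4: add NB@9 -> ring=[9:NB,83:NA]
Op 5: route key 22: smallest pos >= 22 is 83 -> NA
Op 6: add NC@45 -> ring=[9:NB,45:NC,83:NA]
Op 7: remove NB -> ring=[45:NC,83:NA]
Op 8: add ND@44 -> ring=[44:ND,45:NC,83:NA]
Op 9: route key 98: none >= 98, wrap to smallest pos 44 -> ND
Op 10: add NE@31 -> ring=[31:NE,44:ND,45:NC,83:NA]
Final route key 97: none >= 97, wrap to smallest pos 31 -> NE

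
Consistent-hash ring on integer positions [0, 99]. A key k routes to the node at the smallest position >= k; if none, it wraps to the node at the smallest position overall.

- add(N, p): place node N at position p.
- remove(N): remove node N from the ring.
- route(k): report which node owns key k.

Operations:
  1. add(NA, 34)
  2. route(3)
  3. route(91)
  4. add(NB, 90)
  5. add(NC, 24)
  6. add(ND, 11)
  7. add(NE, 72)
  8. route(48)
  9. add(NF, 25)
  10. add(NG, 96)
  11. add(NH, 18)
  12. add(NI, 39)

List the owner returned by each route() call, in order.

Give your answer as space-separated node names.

Answer: NA NA NE

Derivation:
Op 1: add NA@34 -> ring=[34:NA]
Op 2: route key 3: smallest pos >= 3 is 34 -> NA
Op 3: route key 91: none >= 91, wrap to smallest pos 34 -> NA
Op 4: add NB@90 -> ring=[34:NA,90:NB]
Op 5: add NC@24 -> ring=[24:NC,34:NA,90:NB]
Op 6: add ND@11 -> ring=[11:ND,24:NC,34:NA,90:NB]
Op 7: add NE@72 -> ring=[11:ND,24:NC,34:NA,72:NE,90:NB]
Op 8: route key 48: smallest pos >= 48 is 72 -> NE
Op 9: add NF@25 -> ring=[11:ND,24:NC,25:NF,34:NA,72:NE,90:NB]
Op 10: add NG@96 -> ring=[11:ND,24:NC,25:NF,34:NA,72:NE,90:NB,96:NG]
Op 11: add NH@18 -> ring=[11:ND,18:NH,24:NC,25:NF,34:NA,72:NE,90:NB,96:NG]
Op 12: add NI@39 -> ring=[11:ND,18:NH,24:NC,25:NF,34:NA,39:NI,72:NE,90:NB,96:NG]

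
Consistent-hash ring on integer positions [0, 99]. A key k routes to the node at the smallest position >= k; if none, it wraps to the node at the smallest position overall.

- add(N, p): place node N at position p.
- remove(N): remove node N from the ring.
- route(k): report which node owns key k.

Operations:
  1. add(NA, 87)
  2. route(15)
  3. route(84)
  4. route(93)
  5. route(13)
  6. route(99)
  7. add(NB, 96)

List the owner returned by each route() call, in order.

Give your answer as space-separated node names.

Answer: NA NA NA NA NA

Derivation:
Op 1: add NA@87 -> ring=[87:NA]
Op 2: route key 15: smallest pos >= 15 is 87 -> NA
Op 3: route key 84: smallest pos >= 84 is 87 -> NA
Op 4: route key 93: none >= 93, wrap to smallest pos 87 -> NA
Op 5: route key 13: smallest pos >= 13 is 87 -> NA
Op 6: route key 99: none >= 99, wrap to smallest pos 87 -> NA
Op 7: add NB@96 -> ring=[87:NA,96:NB]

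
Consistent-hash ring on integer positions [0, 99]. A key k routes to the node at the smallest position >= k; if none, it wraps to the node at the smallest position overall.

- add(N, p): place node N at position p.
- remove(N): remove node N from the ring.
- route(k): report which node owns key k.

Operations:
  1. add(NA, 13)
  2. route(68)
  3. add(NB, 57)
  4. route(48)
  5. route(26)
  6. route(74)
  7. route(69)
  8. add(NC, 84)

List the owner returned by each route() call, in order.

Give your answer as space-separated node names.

Answer: NA NB NB NA NA

Derivation:
Op 1: add NA@13 -> ring=[13:NA]
Op 2: route key 68: none >= 68, wrap to smallest pos 13 -> NA
Op 3: add NB@57 -> ring=[13:NA,57:NB]
Op 4: route key 48: smallest pos >= 48 is 57 -> NB
Op 5: route key 26: smallest pos >= 26 is 57 -> NB
Op 6: route key 74: none >= 74, wrap to smallest pos 13 -> NA
Op 7: route key 69: none >= 69, wrap to smallest pos 13 -> NA
Op 8: add NC@84 -> ring=[13:NA,57:NB,84:NC]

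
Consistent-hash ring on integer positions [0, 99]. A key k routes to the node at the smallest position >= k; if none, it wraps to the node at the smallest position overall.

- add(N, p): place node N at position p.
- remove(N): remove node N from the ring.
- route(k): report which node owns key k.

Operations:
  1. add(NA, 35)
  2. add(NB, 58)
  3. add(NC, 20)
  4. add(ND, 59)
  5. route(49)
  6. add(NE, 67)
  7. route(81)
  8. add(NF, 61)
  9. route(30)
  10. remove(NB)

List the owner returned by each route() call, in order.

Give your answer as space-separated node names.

Op 1: add NA@35 -> ring=[35:NA]
Op 2: add NB@58 -> ring=[35:NA,58:NB]
Op 3: add NC@20 -> ring=[20:NC,35:NA,58:NB]
Op 4: add ND@59 -> ring=[20:NC,35:NA,58:NB,59:ND]
Op 5: route key 49: smallest pos >= 49 is 58 -> NB
Op 6: add NE@67 -> ring=[20:NC,35:NA,58:NB,59:ND,67:NE]
Op 7: route key 81: none >= 81, wrap to smallest pos 20 -> NC
Op 8: add NF@61 -> ring=[20:NC,35:NA,58:NB,59:ND,61:NF,67:NE]
Op 9: route key 30: smallest pos >= 30 is 35 -> NA
Op 10: remove NB -> ring=[20:NC,35:NA,59:ND,61:NF,67:NE]

Answer: NB NC NA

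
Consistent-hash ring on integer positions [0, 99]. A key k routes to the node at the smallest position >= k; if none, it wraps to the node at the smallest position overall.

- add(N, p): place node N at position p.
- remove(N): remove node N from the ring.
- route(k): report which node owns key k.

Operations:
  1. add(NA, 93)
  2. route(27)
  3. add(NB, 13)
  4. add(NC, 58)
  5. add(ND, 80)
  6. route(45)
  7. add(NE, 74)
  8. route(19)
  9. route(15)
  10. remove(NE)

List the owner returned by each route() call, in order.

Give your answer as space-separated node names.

Answer: NA NC NC NC

Derivation:
Op 1: add NA@93 -> ring=[93:NA]
Op 2: route key 27: smallest pos >= 27 is 93 -> NA
Op 3: add NB@13 -> ring=[13:NB,93:NA]
Op 4: add NC@58 -> ring=[13:NB,58:NC,93:NA]
Op 5: add ND@80 -> ring=[13:NB,58:NC,80:ND,93:NA]
Op 6: route key 45: smallest pos >= 45 is 58 -> NC
Op 7: add NE@74 -> ring=[13:NB,58:NC,74:NE,80:ND,93:NA]
Op 8: route key 19: smallest pos >= 19 is 58 -> NC
Op 9: route key 15: smallest pos >= 15 is 58 -> NC
Op 10: remove NE -> ring=[13:NB,58:NC,80:ND,93:NA]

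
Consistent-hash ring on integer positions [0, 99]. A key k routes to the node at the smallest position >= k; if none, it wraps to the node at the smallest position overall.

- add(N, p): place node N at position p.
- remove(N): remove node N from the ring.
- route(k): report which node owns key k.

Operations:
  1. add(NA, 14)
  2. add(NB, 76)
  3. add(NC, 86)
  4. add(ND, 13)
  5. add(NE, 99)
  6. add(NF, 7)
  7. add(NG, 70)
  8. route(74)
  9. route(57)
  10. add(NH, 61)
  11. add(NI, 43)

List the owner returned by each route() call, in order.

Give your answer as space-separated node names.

Answer: NB NG

Derivation:
Op 1: add NA@14 -> ring=[14:NA]
Op 2: add NB@76 -> ring=[14:NA,76:NB]
Op 3: add NC@86 -> ring=[14:NA,76:NB,86:NC]
Op 4: add ND@13 -> ring=[13:ND,14:NA,76:NB,86:NC]
Op 5: add NE@99 -> ring=[13:ND,14:NA,76:NB,86:NC,99:NE]
Op 6: add NF@7 -> ring=[7:NF,13:ND,14:NA,76:NB,86:NC,99:NE]
Op 7: add NG@70 -> ring=[7:NF,13:ND,14:NA,70:NG,76:NB,86:NC,99:NE]
Op 8: route key 74: smallest pos >= 74 is 76 -> NB
Op 9: route key 57: smallest pos >= 57 is 70 -> NG
Op 10: add NH@61 -> ring=[7:NF,13:ND,14:NA,61:NH,70:NG,76:NB,86:NC,99:NE]
Op 11: add NI@43 -> ring=[7:NF,13:ND,14:NA,43:NI,61:NH,70:NG,76:NB,86:NC,99:NE]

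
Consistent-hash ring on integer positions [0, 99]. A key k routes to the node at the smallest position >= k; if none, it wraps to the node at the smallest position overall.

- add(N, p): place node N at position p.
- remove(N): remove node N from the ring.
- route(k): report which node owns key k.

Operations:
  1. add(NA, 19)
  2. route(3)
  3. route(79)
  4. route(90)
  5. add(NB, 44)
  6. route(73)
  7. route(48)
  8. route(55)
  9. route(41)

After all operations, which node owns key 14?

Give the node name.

Op 1: add NA@19 -> ring=[19:NA]
Op 2: route key 3: smallest pos >= 3 is 19 -> NA
Op 3: route key 79: none >= 79, wrap to smallest pos 19 -> NA
Op 4: route key 90: none >= 90, wrap to smallest pos 19 -> NA
Op 5: add NB@44 -> ring=[19:NA,44:NB]
Op 6: route key 73: none >= 73, wrap to smallest pos 19 -> NA
Op 7: route key 48: none >= 48, wrap to smallest pos 19 -> NA
Op 8: route key 55: none >= 55, wrap to smallest pos 19 -> NA
Op 9: route key 41: smallest pos >= 41 is 44 -> NB
Final route key 14: smallest pos >= 14 is 19 -> NA

Answer: NA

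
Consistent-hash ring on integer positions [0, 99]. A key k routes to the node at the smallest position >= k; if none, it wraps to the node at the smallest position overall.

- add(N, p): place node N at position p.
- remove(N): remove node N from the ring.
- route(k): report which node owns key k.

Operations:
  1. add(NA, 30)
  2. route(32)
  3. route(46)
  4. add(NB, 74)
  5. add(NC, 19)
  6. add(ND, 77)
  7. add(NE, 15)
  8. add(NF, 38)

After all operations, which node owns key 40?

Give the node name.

Op 1: add NA@30 -> ring=[30:NA]
Op 2: route key 32: none >= 32, wrap to smallest pos 30 -> NA
Op 3: route key 46: none >= 46, wrap to smallest pos 30 -> NA
Op 4: add NB@74 -> ring=[30:NA,74:NB]
Op 5: add NC@19 -> ring=[19:NC,30:NA,74:NB]
Op 6: add ND@77 -> ring=[19:NC,30:NA,74:NB,77:ND]
Op 7: add NE@15 -> ring=[15:NE,19:NC,30:NA,74:NB,77:ND]
Op 8: add NF@38 -> ring=[15:NE,19:NC,30:NA,38:NF,74:NB,77:ND]
Final route key 40: smallest pos >= 40 is 74 -> NB

Answer: NB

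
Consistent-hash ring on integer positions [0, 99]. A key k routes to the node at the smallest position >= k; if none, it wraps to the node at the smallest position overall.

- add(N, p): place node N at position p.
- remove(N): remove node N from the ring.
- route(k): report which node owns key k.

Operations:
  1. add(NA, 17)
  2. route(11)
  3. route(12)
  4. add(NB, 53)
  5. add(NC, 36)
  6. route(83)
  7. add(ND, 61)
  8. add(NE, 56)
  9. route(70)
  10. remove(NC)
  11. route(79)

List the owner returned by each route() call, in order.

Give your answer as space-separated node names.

Answer: NA NA NA NA NA

Derivation:
Op 1: add NA@17 -> ring=[17:NA]
Op 2: route key 11: smallest pos >= 11 is 17 -> NA
Op 3: route key 12: smallest pos >= 12 is 17 -> NA
Op 4: add NB@53 -> ring=[17:NA,53:NB]
Op 5: add NC@36 -> ring=[17:NA,36:NC,53:NB]
Op 6: route key 83: none >= 83, wrap to smallest pos 17 -> NA
Op 7: add ND@61 -> ring=[17:NA,36:NC,53:NB,61:ND]
Op 8: add NE@56 -> ring=[17:NA,36:NC,53:NB,56:NE,61:ND]
Op 9: route key 70: none >= 70, wrap to smallest pos 17 -> NA
Op 10: remove NC -> ring=[17:NA,53:NB,56:NE,61:ND]
Op 11: route key 79: none >= 79, wrap to smallest pos 17 -> NA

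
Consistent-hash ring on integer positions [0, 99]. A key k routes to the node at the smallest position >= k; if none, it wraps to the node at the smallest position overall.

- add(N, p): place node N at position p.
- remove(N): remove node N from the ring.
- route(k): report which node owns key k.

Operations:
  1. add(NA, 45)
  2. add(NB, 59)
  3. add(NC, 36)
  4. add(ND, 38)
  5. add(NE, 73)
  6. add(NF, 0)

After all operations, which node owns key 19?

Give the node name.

Answer: NC

Derivation:
Op 1: add NA@45 -> ring=[45:NA]
Op 2: add NB@59 -> ring=[45:NA,59:NB]
Op 3: add NC@36 -> ring=[36:NC,45:NA,59:NB]
Op 4: add ND@38 -> ring=[36:NC,38:ND,45:NA,59:NB]
Op 5: add NE@73 -> ring=[36:NC,38:ND,45:NA,59:NB,73:NE]
Op 6: add NF@0 -> ring=[0:NF,36:NC,38:ND,45:NA,59:NB,73:NE]
Final route key 19: smallest pos >= 19 is 36 -> NC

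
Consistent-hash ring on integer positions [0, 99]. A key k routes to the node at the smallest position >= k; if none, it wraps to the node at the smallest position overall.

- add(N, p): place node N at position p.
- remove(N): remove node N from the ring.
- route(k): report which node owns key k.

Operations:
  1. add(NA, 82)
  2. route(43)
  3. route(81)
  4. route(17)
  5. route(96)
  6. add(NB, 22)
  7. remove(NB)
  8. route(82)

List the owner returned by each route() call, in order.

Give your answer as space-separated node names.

Op 1: add NA@82 -> ring=[82:NA]
Op 2: route key 43: smallest pos >= 43 is 82 -> NA
Op 3: route key 81: smallest pos >= 81 is 82 -> NA
Op 4: route key 17: smallest pos >= 17 is 82 -> NA
Op 5: route key 96: none >= 96, wrap to smallest pos 82 -> NA
Op 6: add NB@22 -> ring=[22:NB,82:NA]
Op 7: remove NB -> ring=[82:NA]
Op 8: route key 82: smallest pos >= 82 is 82 -> NA

Answer: NA NA NA NA NA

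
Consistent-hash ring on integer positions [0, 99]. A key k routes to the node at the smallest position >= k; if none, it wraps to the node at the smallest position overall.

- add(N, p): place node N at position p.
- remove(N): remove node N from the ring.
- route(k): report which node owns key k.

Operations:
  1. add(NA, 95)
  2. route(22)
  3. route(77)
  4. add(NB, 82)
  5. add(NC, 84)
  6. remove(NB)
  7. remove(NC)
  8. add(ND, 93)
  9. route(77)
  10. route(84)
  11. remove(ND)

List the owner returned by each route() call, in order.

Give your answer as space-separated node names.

Answer: NA NA ND ND

Derivation:
Op 1: add NA@95 -> ring=[95:NA]
Op 2: route key 22: smallest pos >= 22 is 95 -> NA
Op 3: route key 77: smallest pos >= 77 is 95 -> NA
Op 4: add NB@82 -> ring=[82:NB,95:NA]
Op 5: add NC@84 -> ring=[82:NB,84:NC,95:NA]
Op 6: remove NB -> ring=[84:NC,95:NA]
Op 7: remove NC -> ring=[95:NA]
Op 8: add ND@93 -> ring=[93:ND,95:NA]
Op 9: route key 77: smallest pos >= 77 is 93 -> ND
Op 10: route key 84: smallest pos >= 84 is 93 -> ND
Op 11: remove ND -> ring=[95:NA]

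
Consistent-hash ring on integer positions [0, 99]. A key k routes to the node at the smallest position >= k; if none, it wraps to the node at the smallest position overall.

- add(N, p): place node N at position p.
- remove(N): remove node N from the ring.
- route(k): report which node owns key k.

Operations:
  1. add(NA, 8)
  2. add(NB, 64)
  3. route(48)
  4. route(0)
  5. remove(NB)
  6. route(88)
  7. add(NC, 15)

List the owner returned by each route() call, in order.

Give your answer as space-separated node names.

Op 1: add NA@8 -> ring=[8:NA]
Op 2: add NB@64 -> ring=[8:NA,64:NB]
Op 3: route key 48: smallest pos >= 48 is 64 -> NB
Op 4: route key 0: smallest pos >= 0 is 8 -> NA
Op 5: remove NB -> ring=[8:NA]
Op 6: route key 88: none >= 88, wrap to smallest pos 8 -> NA
Op 7: add NC@15 -> ring=[8:NA,15:NC]

Answer: NB NA NA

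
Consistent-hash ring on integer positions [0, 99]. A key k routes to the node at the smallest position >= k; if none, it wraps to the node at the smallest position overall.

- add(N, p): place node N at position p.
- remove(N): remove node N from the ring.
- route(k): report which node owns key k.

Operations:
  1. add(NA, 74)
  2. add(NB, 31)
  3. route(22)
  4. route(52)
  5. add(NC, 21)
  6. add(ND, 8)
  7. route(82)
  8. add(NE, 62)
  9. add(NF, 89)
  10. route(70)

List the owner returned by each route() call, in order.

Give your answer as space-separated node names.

Op 1: add NA@74 -> ring=[74:NA]
Op 2: add NB@31 -> ring=[31:NB,74:NA]
Op 3: route key 22: smallest pos >= 22 is 31 -> NB
Op 4: route key 52: smallest pos >= 52 is 74 -> NA
Op 5: add NC@21 -> ring=[21:NC,31:NB,74:NA]
Op 6: add ND@8 -> ring=[8:ND,21:NC,31:NB,74:NA]
Op 7: route key 82: none >= 82, wrap to smallest pos 8 -> ND
Op 8: add NE@62 -> ring=[8:ND,21:NC,31:NB,62:NE,74:NA]
Op 9: add NF@89 -> ring=[8:ND,21:NC,31:NB,62:NE,74:NA,89:NF]
Op 10: route key 70: smallest pos >= 70 is 74 -> NA

Answer: NB NA ND NA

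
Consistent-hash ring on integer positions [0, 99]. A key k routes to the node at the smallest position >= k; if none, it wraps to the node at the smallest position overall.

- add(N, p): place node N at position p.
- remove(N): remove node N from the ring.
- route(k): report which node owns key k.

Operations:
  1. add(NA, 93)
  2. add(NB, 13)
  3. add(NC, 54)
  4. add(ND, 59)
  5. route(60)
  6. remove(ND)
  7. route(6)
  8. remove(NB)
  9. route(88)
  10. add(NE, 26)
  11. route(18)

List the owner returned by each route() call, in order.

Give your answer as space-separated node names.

Op 1: add NA@93 -> ring=[93:NA]
Op 2: add NB@13 -> ring=[13:NB,93:NA]
Op 3: add NC@54 -> ring=[13:NB,54:NC,93:NA]
Op 4: add ND@59 -> ring=[13:NB,54:NC,59:ND,93:NA]
Op 5: route key 60: smallest pos >= 60 is 93 -> NA
Op 6: remove ND -> ring=[13:NB,54:NC,93:NA]
Op 7: route key 6: smallest pos >= 6 is 13 -> NB
Op 8: remove NB -> ring=[54:NC,93:NA]
Op 9: route key 88: smallest pos >= 88 is 93 -> NA
Op 10: add NE@26 -> ring=[26:NE,54:NC,93:NA]
Op 11: route key 18: smallest pos >= 18 is 26 -> NE

Answer: NA NB NA NE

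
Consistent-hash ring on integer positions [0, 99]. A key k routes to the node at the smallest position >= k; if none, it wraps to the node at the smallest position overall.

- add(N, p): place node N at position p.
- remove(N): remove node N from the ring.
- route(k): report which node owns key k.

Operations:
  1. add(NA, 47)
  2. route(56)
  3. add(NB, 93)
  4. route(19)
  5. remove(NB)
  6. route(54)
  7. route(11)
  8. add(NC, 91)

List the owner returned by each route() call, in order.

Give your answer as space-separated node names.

Op 1: add NA@47 -> ring=[47:NA]
Op 2: route key 56: none >= 56, wrap to smallest pos 47 -> NA
Op 3: add NB@93 -> ring=[47:NA,93:NB]
Op 4: route key 19: smallest pos >= 19 is 47 -> NA
Op 5: remove NB -> ring=[47:NA]
Op 6: route key 54: none >= 54, wrap to smallest pos 47 -> NA
Op 7: route key 11: smallest pos >= 11 is 47 -> NA
Op 8: add NC@91 -> ring=[47:NA,91:NC]

Answer: NA NA NA NA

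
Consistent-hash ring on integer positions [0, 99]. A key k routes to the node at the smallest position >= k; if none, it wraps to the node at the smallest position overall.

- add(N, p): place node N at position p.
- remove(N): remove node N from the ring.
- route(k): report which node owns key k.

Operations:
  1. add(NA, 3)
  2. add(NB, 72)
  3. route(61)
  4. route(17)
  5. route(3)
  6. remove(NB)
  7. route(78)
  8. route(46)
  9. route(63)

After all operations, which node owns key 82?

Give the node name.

Answer: NA

Derivation:
Op 1: add NA@3 -> ring=[3:NA]
Op 2: add NB@72 -> ring=[3:NA,72:NB]
Op 3: route key 61: smallest pos >= 61 is 72 -> NB
Op 4: route key 17: smallest pos >= 17 is 72 -> NB
Op 5: route key 3: smallest pos >= 3 is 3 -> NA
Op 6: remove NB -> ring=[3:NA]
Op 7: route key 78: none >= 78, wrap to smallest pos 3 -> NA
Op 8: route key 46: none >= 46, wrap to smallest pos 3 -> NA
Op 9: route key 63: none >= 63, wrap to smallest pos 3 -> NA
Final route key 82: none >= 82, wrap to smallest pos 3 -> NA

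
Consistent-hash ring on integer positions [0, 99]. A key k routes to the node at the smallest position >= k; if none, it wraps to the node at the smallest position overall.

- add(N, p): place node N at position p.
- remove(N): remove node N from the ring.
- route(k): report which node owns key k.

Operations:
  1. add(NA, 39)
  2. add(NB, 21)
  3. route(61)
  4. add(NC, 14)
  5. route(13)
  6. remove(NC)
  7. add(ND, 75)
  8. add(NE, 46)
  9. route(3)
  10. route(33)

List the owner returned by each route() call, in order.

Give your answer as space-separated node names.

Op 1: add NA@39 -> ring=[39:NA]
Op 2: add NB@21 -> ring=[21:NB,39:NA]
Op 3: route key 61: none >= 61, wrap to smallest pos 21 -> NB
Op 4: add NC@14 -> ring=[14:NC,21:NB,39:NA]
Op 5: route key 13: smallest pos >= 13 is 14 -> NC
Op 6: remove NC -> ring=[21:NB,39:NA]
Op 7: add ND@75 -> ring=[21:NB,39:NA,75:ND]
Op 8: add NE@46 -> ring=[21:NB,39:NA,46:NE,75:ND]
Op 9: route key 3: smallest pos >= 3 is 21 -> NB
Op 10: route key 33: smallest pos >= 33 is 39 -> NA

Answer: NB NC NB NA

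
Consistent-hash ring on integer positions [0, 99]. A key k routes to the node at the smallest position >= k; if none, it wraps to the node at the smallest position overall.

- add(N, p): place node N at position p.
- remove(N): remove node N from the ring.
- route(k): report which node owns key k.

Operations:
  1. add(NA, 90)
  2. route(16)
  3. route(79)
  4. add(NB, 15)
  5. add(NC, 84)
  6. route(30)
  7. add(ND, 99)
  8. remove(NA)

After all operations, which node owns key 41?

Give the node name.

Answer: NC

Derivation:
Op 1: add NA@90 -> ring=[90:NA]
Op 2: route key 16: smallest pos >= 16 is 90 -> NA
Op 3: route key 79: smallest pos >= 79 is 90 -> NA
Op 4: add NB@15 -> ring=[15:NB,90:NA]
Op 5: add NC@84 -> ring=[15:NB,84:NC,90:NA]
Op 6: route key 30: smallest pos >= 30 is 84 -> NC
Op 7: add ND@99 -> ring=[15:NB,84:NC,90:NA,99:ND]
Op 8: remove NA -> ring=[15:NB,84:NC,99:ND]
Final route key 41: smallest pos >= 41 is 84 -> NC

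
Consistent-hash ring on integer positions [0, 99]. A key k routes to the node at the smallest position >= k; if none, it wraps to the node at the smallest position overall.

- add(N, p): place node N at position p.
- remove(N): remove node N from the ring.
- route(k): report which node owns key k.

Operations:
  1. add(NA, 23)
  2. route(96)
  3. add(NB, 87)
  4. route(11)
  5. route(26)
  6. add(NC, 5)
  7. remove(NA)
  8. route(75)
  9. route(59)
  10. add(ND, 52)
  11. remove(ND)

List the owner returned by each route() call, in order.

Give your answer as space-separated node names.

Answer: NA NA NB NB NB

Derivation:
Op 1: add NA@23 -> ring=[23:NA]
Op 2: route key 96: none >= 96, wrap to smallest pos 23 -> NA
Op 3: add NB@87 -> ring=[23:NA,87:NB]
Op 4: route key 11: smallest pos >= 11 is 23 -> NA
Op 5: route key 26: smallest pos >= 26 is 87 -> NB
Op 6: add NC@5 -> ring=[5:NC,23:NA,87:NB]
Op 7: remove NA -> ring=[5:NC,87:NB]
Op 8: route key 75: smallest pos >= 75 is 87 -> NB
Op 9: route key 59: smallest pos >= 59 is 87 -> NB
Op 10: add ND@52 -> ring=[5:NC,52:ND,87:NB]
Op 11: remove ND -> ring=[5:NC,87:NB]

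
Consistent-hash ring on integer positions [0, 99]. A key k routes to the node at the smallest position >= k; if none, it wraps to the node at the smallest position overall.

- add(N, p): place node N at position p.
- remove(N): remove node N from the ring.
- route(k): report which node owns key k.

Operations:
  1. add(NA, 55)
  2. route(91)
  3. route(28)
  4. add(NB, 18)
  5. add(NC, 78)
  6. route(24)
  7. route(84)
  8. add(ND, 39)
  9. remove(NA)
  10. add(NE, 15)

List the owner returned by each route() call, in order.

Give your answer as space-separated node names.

Answer: NA NA NA NB

Derivation:
Op 1: add NA@55 -> ring=[55:NA]
Op 2: route key 91: none >= 91, wrap to smallest pos 55 -> NA
Op 3: route key 28: smallest pos >= 28 is 55 -> NA
Op 4: add NB@18 -> ring=[18:NB,55:NA]
Op 5: add NC@78 -> ring=[18:NB,55:NA,78:NC]
Op 6: route key 24: smallest pos >= 24 is 55 -> NA
Op 7: route key 84: none >= 84, wrap to smallest pos 18 -> NB
Op 8: add ND@39 -> ring=[18:NB,39:ND,55:NA,78:NC]
Op 9: remove NA -> ring=[18:NB,39:ND,78:NC]
Op 10: add NE@15 -> ring=[15:NE,18:NB,39:ND,78:NC]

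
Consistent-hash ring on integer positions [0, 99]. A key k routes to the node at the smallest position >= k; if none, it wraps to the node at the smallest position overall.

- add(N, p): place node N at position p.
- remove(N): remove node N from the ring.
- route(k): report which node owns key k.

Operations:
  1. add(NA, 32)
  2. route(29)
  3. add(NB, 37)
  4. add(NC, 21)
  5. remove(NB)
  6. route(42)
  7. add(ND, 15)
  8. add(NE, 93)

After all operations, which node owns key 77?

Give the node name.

Op 1: add NA@32 -> ring=[32:NA]
Op 2: route key 29: smallest pos >= 29 is 32 -> NA
Op 3: add NB@37 -> ring=[32:NA,37:NB]
Op 4: add NC@21 -> ring=[21:NC,32:NA,37:NB]
Op 5: remove NB -> ring=[21:NC,32:NA]
Op 6: route key 42: none >= 42, wrap to smallest pos 21 -> NC
Op 7: add ND@15 -> ring=[15:ND,21:NC,32:NA]
Op 8: add NE@93 -> ring=[15:ND,21:NC,32:NA,93:NE]
Final route key 77: smallest pos >= 77 is 93 -> NE

Answer: NE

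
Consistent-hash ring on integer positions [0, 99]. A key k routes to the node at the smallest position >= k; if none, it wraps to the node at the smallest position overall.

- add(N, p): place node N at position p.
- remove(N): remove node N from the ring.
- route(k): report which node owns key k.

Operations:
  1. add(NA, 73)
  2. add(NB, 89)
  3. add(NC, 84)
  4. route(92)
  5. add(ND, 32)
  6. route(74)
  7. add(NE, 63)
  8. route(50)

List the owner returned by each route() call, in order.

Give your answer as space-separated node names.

Op 1: add NA@73 -> ring=[73:NA]
Op 2: add NB@89 -> ring=[73:NA,89:NB]
Op 3: add NC@84 -> ring=[73:NA,84:NC,89:NB]
Op 4: route key 92: none >= 92, wrap to smallest pos 73 -> NA
Op 5: add ND@32 -> ring=[32:ND,73:NA,84:NC,89:NB]
Op 6: route key 74: smallest pos >= 74 is 84 -> NC
Op 7: add NE@63 -> ring=[32:ND,63:NE,73:NA,84:NC,89:NB]
Op 8: route key 50: smallest pos >= 50 is 63 -> NE

Answer: NA NC NE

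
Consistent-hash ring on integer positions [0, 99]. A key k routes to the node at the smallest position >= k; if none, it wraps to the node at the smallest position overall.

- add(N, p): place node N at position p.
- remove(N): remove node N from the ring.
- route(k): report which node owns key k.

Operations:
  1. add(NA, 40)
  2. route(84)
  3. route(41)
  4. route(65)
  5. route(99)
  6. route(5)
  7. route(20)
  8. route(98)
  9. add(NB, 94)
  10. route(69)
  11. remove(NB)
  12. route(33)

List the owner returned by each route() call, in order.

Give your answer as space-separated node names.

Answer: NA NA NA NA NA NA NA NB NA

Derivation:
Op 1: add NA@40 -> ring=[40:NA]
Op 2: route key 84: none >= 84, wrap to smallest pos 40 -> NA
Op 3: route key 41: none >= 41, wrap to smallest pos 40 -> NA
Op 4: route key 65: none >= 65, wrap to smallest pos 40 -> NA
Op 5: route key 99: none >= 99, wrap to smallest pos 40 -> NA
Op 6: route key 5: smallest pos >= 5 is 40 -> NA
Op 7: route key 20: smallest pos >= 20 is 40 -> NA
Op 8: route key 98: none >= 98, wrap to smallest pos 40 -> NA
Op 9: add NB@94 -> ring=[40:NA,94:NB]
Op 10: route key 69: smallest pos >= 69 is 94 -> NB
Op 11: remove NB -> ring=[40:NA]
Op 12: route key 33: smallest pos >= 33 is 40 -> NA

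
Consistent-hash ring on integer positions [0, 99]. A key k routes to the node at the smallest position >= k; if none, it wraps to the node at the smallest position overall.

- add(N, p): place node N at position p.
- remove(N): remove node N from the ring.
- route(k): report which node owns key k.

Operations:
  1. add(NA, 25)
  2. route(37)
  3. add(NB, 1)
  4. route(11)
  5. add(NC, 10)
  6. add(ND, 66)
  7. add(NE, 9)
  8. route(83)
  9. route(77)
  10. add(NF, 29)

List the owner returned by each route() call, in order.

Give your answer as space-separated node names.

Answer: NA NA NB NB

Derivation:
Op 1: add NA@25 -> ring=[25:NA]
Op 2: route key 37: none >= 37, wrap to smallest pos 25 -> NA
Op 3: add NB@1 -> ring=[1:NB,25:NA]
Op 4: route key 11: smallest pos >= 11 is 25 -> NA
Op 5: add NC@10 -> ring=[1:NB,10:NC,25:NA]
Op 6: add ND@66 -> ring=[1:NB,10:NC,25:NA,66:ND]
Op 7: add NE@9 -> ring=[1:NB,9:NE,10:NC,25:NA,66:ND]
Op 8: route key 83: none >= 83, wrap to smallest pos 1 -> NB
Op 9: route key 77: none >= 77, wrap to smallest pos 1 -> NB
Op 10: add NF@29 -> ring=[1:NB,9:NE,10:NC,25:NA,29:NF,66:ND]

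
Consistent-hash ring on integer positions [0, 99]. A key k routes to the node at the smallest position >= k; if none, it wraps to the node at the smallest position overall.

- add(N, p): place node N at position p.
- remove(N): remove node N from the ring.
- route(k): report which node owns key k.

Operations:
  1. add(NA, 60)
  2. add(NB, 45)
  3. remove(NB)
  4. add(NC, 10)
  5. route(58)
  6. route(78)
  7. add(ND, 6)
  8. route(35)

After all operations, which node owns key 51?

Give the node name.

Answer: NA

Derivation:
Op 1: add NA@60 -> ring=[60:NA]
Op 2: add NB@45 -> ring=[45:NB,60:NA]
Op 3: remove NB -> ring=[60:NA]
Op 4: add NC@10 -> ring=[10:NC,60:NA]
Op 5: route key 58: smallest pos >= 58 is 60 -> NA
Op 6: route key 78: none >= 78, wrap to smallest pos 10 -> NC
Op 7: add ND@6 -> ring=[6:ND,10:NC,60:NA]
Op 8: route key 35: smallest pos >= 35 is 60 -> NA
Final route key 51: smallest pos >= 51 is 60 -> NA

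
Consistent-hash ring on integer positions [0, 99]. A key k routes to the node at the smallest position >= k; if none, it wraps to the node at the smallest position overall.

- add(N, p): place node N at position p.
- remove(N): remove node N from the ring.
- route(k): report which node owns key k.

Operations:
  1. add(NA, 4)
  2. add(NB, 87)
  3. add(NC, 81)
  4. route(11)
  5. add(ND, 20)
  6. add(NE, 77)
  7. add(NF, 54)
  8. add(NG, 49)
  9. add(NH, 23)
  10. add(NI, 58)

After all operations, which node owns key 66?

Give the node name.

Op 1: add NA@4 -> ring=[4:NA]
Op 2: add NB@87 -> ring=[4:NA,87:NB]
Op 3: add NC@81 -> ring=[4:NA,81:NC,87:NB]
Op 4: route key 11: smallest pos >= 11 is 81 -> NC
Op 5: add ND@20 -> ring=[4:NA,20:ND,81:NC,87:NB]
Op 6: add NE@77 -> ring=[4:NA,20:ND,77:NE,81:NC,87:NB]
Op 7: add NF@54 -> ring=[4:NA,20:ND,54:NF,77:NE,81:NC,87:NB]
Op 8: add NG@49 -> ring=[4:NA,20:ND,49:NG,54:NF,77:NE,81:NC,87:NB]
Op 9: add NH@23 -> ring=[4:NA,20:ND,23:NH,49:NG,54:NF,77:NE,81:NC,87:NB]
Op 10: add NI@58 -> ring=[4:NA,20:ND,23:NH,49:NG,54:NF,58:NI,77:NE,81:NC,87:NB]
Final route key 66: smallest pos >= 66 is 77 -> NE

Answer: NE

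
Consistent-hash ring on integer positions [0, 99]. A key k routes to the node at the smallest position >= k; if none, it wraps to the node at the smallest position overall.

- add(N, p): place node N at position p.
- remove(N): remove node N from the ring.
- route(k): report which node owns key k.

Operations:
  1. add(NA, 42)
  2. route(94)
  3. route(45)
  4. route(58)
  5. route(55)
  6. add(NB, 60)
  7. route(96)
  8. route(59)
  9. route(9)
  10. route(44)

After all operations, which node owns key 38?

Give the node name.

Op 1: add NA@42 -> ring=[42:NA]
Op 2: route key 94: none >= 94, wrap to smallest pos 42 -> NA
Op 3: route key 45: none >= 45, wrap to smallest pos 42 -> NA
Op 4: route key 58: none >= 58, wrap to smallest pos 42 -> NA
Op 5: route key 55: none >= 55, wrap to smallest pos 42 -> NA
Op 6: add NB@60 -> ring=[42:NA,60:NB]
Op 7: route key 96: none >= 96, wrap to smallest pos 42 -> NA
Op 8: route key 59: smallest pos >= 59 is 60 -> NB
Op 9: route key 9: smallest pos >= 9 is 42 -> NA
Op 10: route key 44: smallest pos >= 44 is 60 -> NB
Final route key 38: smallest pos >= 38 is 42 -> NA

Answer: NA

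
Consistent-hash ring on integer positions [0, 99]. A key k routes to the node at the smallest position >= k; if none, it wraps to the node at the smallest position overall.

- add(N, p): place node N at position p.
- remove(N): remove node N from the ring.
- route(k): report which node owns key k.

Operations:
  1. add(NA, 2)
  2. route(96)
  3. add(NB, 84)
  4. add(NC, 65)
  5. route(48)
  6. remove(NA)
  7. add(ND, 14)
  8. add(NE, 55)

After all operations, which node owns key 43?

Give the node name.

Answer: NE

Derivation:
Op 1: add NA@2 -> ring=[2:NA]
Op 2: route key 96: none >= 96, wrap to smallest pos 2 -> NA
Op 3: add NB@84 -> ring=[2:NA,84:NB]
Op 4: add NC@65 -> ring=[2:NA,65:NC,84:NB]
Op 5: route key 48: smallest pos >= 48 is 65 -> NC
Op 6: remove NA -> ring=[65:NC,84:NB]
Op 7: add ND@14 -> ring=[14:ND,65:NC,84:NB]
Op 8: add NE@55 -> ring=[14:ND,55:NE,65:NC,84:NB]
Final route key 43: smallest pos >= 43 is 55 -> NE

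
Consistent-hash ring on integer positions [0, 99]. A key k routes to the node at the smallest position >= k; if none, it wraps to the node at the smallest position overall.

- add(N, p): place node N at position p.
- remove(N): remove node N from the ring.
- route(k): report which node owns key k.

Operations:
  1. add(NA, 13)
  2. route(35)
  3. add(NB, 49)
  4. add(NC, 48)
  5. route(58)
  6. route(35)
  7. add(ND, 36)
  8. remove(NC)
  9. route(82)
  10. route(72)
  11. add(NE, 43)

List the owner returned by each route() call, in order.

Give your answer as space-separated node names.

Answer: NA NA NC NA NA

Derivation:
Op 1: add NA@13 -> ring=[13:NA]
Op 2: route key 35: none >= 35, wrap to smallest pos 13 -> NA
Op 3: add NB@49 -> ring=[13:NA,49:NB]
Op 4: add NC@48 -> ring=[13:NA,48:NC,49:NB]
Op 5: route key 58: none >= 58, wrap to smallest pos 13 -> NA
Op 6: route key 35: smallest pos >= 35 is 48 -> NC
Op 7: add ND@36 -> ring=[13:NA,36:ND,48:NC,49:NB]
Op 8: remove NC -> ring=[13:NA,36:ND,49:NB]
Op 9: route key 82: none >= 82, wrap to smallest pos 13 -> NA
Op 10: route key 72: none >= 72, wrap to smallest pos 13 -> NA
Op 11: add NE@43 -> ring=[13:NA,36:ND,43:NE,49:NB]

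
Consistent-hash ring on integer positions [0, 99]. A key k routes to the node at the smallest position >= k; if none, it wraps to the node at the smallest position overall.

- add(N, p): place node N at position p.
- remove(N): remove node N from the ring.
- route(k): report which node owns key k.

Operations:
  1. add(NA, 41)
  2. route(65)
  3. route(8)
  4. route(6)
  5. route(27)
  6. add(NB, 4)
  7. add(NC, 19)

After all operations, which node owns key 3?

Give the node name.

Answer: NB

Derivation:
Op 1: add NA@41 -> ring=[41:NA]
Op 2: route key 65: none >= 65, wrap to smallest pos 41 -> NA
Op 3: route key 8: smallest pos >= 8 is 41 -> NA
Op 4: route key 6: smallest pos >= 6 is 41 -> NA
Op 5: route key 27: smallest pos >= 27 is 41 -> NA
Op 6: add NB@4 -> ring=[4:NB,41:NA]
Op 7: add NC@19 -> ring=[4:NB,19:NC,41:NA]
Final route key 3: smallest pos >= 3 is 4 -> NB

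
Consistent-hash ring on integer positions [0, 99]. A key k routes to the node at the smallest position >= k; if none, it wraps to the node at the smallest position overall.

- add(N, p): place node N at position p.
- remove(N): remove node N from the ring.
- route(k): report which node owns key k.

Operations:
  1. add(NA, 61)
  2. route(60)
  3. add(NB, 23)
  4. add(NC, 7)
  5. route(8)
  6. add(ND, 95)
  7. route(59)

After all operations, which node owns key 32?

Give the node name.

Op 1: add NA@61 -> ring=[61:NA]
Op 2: route key 60: smallest pos >= 60 is 61 -> NA
Op 3: add NB@23 -> ring=[23:NB,61:NA]
Op 4: add NC@7 -> ring=[7:NC,23:NB,61:NA]
Op 5: route key 8: smallest pos >= 8 is 23 -> NB
Op 6: add ND@95 -> ring=[7:NC,23:NB,61:NA,95:ND]
Op 7: route key 59: smallest pos >= 59 is 61 -> NA
Final route key 32: smallest pos >= 32 is 61 -> NA

Answer: NA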